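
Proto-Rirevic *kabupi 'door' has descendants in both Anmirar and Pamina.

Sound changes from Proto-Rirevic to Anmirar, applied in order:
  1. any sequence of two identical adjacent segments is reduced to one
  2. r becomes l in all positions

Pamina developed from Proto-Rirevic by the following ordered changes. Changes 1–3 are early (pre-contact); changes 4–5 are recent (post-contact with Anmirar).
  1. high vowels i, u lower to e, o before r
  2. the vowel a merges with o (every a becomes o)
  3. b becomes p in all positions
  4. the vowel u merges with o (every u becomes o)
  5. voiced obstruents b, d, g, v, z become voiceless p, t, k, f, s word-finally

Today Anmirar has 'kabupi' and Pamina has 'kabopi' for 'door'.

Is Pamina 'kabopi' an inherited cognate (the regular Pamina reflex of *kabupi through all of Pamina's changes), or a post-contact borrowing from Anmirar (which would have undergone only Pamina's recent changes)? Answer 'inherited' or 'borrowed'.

If inherited, *kabupi would pass through all of Pamina's changes:
Pamina: *kabupi
  kabupi (rule 1 does not apply)
  kabupi → kobupi   [vowel merger]
  kobupi → kopupi   [unconditioned shift]
  kopupi → kopopi   [vowel merger]
  kopopi (rule 5 does not apply)
  giving Pamina kopopi.
If borrowed from Anmirar 'kabupi' after the early changes, it would undergo only the recent ones:
  rule 4 (vowel merger): kabupi → kabopi
  rule 5 (final devoicing): no change (kabopi)
  ⇒ as a loan: kabopi
Pamina 'kabopi' matches the loan outcome 'kabopi', not the inherited 'kopopi' — it skipped the early Pamina changes, so it was borrowed from Anmirar.

borrowed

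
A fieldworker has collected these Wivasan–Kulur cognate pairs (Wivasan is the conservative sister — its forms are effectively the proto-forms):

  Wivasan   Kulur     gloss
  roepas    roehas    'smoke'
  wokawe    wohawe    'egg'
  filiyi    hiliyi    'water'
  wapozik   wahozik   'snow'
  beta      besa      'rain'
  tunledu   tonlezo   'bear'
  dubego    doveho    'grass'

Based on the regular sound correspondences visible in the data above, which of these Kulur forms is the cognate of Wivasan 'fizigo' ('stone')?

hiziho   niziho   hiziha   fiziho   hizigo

hiziho

filiyi ~ hiliyi — Wivasan f corresponds to Kulur h word-initially before a front vowel.
dubego ~ doveho — Wivasan g corresponds to Kulur h between vowels (before a back vowel).
Applying these to Wivasan 'fizigo':
  fizigo → hizigo   (f→h word-initially before a front vowel)
  hizigo → hiziho   (g→h between vowels (before a back vowel))
So the Kulur cognate is 'hiziho'.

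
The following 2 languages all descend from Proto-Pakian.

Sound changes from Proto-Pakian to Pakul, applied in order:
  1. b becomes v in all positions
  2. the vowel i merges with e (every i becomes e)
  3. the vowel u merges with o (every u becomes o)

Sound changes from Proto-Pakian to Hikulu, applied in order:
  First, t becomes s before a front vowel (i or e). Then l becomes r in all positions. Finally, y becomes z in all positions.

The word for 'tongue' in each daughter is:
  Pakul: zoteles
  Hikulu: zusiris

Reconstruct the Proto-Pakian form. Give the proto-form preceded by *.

Position 6: Pakul has e, Hikulu has i. Hikulu preserves i here (none of its changes turn any other segment into i), so the proto-segment is *i.
Position 4: Pakul has e, Hikulu has i. Hikulu preserves i here (none of its changes turn any other segment into i), so the proto-segment is *i.
Position 5: Pakul has l, Hikulu has r. Pakul preserves l here (none of its changes turn any other segment into l), so the proto-segment is *l.
This points to *zutilis. Verify forward in each daughter:
Pakul: *zutilis
  zutilis (rule 1 does not apply)
  zutilis → zuteles   [vowel merger]
  zuteles → zoteles   [vowel merger]
  giving Pakul zoteles.
Hikulu: *zutilis > zusilis > zusiris  (by palatalisation, unconditioned shift)
*zutilis is the unique common source.

*zutilis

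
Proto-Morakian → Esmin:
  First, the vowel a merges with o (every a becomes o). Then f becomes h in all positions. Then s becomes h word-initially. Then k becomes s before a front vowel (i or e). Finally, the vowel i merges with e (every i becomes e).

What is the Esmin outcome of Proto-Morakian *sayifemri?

hoyehemre

Esmin: *sayifemri
  sayifemri → soyifemri   [vowel merger]
  soyifemri → soyihemri   [unconditioned shift]
  soyihemri → hoyihemri   [debuccalisation]
  hoyihemri (rule 4 does not apply)
  hoyihemri → hoyehemre   [vowel merger]
  giving Esmin hoyehemre.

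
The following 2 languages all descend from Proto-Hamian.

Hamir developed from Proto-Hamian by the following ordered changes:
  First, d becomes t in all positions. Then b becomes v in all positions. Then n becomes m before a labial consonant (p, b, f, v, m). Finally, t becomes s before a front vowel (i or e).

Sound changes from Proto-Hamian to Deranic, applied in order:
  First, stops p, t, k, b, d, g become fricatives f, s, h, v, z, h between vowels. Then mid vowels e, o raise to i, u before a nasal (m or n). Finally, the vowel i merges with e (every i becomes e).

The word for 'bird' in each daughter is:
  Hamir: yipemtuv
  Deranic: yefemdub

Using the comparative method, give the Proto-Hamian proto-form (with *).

*yipemdub

Position 2: Hamir has i, Deranic has e. Hamir preserves i here (none of its changes turn any other segment into i), so the proto-segment is *i.
Position 3: Hamir has p, Deranic has f. Hamir preserves p here (none of its changes turn any other segment into p), so the proto-segment is *p.
Position 8: Hamir has v, Deranic has b. Deranic preserves b here (none of its changes turn any other segment into b), so the proto-segment is *b.
Verify the candidate proto-form against each daughter:
Hamir: *yipemdub > yipemtub > yipemtuv  (by unconditioned shift, unconditioned shift)
Deranic: start from *yipemdub.
  rule 1 (intervocalic lenition): yipemdub → yifemdub
  rule 2 (pre-nasal raising): yifemdub → yifimdub
  rule 3 (vowel merger): yifimdub → yefemdub
  ⇒ Deranic yefemdub
Only *yipemdub yields all of Hamir yipemtuv, Deranic yefemdub.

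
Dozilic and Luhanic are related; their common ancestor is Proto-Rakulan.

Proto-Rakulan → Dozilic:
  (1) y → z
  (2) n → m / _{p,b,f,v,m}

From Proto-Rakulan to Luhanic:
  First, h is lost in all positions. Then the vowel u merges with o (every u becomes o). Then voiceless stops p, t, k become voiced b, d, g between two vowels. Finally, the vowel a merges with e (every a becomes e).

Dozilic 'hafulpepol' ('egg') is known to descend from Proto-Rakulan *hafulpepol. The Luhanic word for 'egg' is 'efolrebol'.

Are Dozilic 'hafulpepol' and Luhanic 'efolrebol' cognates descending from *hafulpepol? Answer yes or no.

Derive the expected Luhanic reflex of *hafulpepol:
Luhanic: *hafulpepol
  hafulpepol → afulpepol   [h-loss]
  afulpepol → afolpepol   [vowel merger]
  afolpepol → afolpebol   [intervocalic voicing]
  afolpebol → efolpebol   [vowel merger]
  giving Luhanic efolpebol.
The regular Luhanic reflex would be 'efolpebol', but the attested form is 'efolrebol'. The correspondence is irregular, so they are not cognates (the Luhanic form has a different source).

no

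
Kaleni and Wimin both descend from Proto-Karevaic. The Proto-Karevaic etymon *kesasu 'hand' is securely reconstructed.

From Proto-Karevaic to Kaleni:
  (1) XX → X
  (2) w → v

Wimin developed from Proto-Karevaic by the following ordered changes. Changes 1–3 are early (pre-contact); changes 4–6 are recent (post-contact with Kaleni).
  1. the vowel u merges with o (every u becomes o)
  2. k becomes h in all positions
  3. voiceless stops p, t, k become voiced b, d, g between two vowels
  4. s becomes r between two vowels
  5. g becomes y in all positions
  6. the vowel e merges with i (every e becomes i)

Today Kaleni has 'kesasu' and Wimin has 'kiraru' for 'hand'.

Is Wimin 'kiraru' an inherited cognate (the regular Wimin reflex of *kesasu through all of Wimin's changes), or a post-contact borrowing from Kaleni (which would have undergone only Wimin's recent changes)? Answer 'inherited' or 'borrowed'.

borrowed

If inherited, *kesasu would pass through all of Wimin's changes:
Wimin: start from *kesasu.
  rule 1 (vowel merger): kesasu → kesaso
  rule 2 (unconditioned shift): kesaso → hesaso
  rule 3: no change — hesaso
  rule 4 (rhotacism): hesaso → heraro
  rule 5: no change — heraro
  rule 6 (vowel merger): heraro → hiraro
  ⇒ Wimin hiraro
If borrowed from Kaleni 'kesasu' after the early changes, it would undergo only the recent ones:
  rule 4 (rhotacism): kesasu → keraru
  rule 5 (unconditioned shift): no change (keraru)
  rule 6 (vowel merger): keraru → kiraru
  ⇒ as a loan: kiraru
Wimin 'kiraru' matches the loan outcome 'kiraru', not the inherited 'hiraro' — it skipped the early Wimin changes, so it was borrowed from Kaleni.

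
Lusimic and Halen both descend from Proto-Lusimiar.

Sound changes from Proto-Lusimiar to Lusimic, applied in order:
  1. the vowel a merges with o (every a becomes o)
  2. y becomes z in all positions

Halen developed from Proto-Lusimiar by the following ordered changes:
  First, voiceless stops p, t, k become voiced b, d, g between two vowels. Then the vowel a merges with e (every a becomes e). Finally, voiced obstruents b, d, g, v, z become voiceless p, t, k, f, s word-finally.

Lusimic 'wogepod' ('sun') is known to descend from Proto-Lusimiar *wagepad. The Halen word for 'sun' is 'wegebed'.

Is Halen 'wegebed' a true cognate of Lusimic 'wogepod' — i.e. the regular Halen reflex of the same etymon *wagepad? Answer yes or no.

Derive the expected Halen reflex of *wagepad:
Halen: *wagepad > wagebad > wegebed > wegebet  (by intervocalic voicing, vowel merger, final devoicing)
The regular Halen reflex would be 'wegebet', but the attested form is 'wegebed'. The correspondence is irregular, so they are not cognates (the Halen form has a different source).

no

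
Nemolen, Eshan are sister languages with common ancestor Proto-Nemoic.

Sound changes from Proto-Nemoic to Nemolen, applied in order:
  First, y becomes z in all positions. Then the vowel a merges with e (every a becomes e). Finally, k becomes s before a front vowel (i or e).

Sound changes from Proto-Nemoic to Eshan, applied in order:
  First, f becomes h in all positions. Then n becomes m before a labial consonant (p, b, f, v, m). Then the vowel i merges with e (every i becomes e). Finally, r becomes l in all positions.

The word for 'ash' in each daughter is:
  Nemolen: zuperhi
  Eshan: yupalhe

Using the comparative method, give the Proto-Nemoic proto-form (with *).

Position 7: Nemolen has i, Eshan has e. Nemolen preserves i here (none of its changes turn any other segment into i), so the proto-segment is *i.
Position 5: Nemolen has r, Eshan has l. Nemolen preserves r here (none of its changes turn any other segment into r), so the proto-segment is *r.
Position 4: Nemolen has e, Eshan has a. Eshan preserves a here (none of its changes turn any other segment into a), so the proto-segment is *a.
This points to *yuparhi. Verify forward in each daughter:
Nemolen: *yuparhi
  yuparhi → zuparhi   [unconditioned shift]
  zuparhi → zuperhi   [vowel merger]
  zuperhi (rule 3 does not apply)
  giving Nemolen zuperhi.
Eshan: *yuparhi > yuparhe > yupalhe  (by vowel merger, unconditioned shift)
Only *yuparhi yields all of Nemolen zuperhi, Eshan yupalhe.

*yuparhi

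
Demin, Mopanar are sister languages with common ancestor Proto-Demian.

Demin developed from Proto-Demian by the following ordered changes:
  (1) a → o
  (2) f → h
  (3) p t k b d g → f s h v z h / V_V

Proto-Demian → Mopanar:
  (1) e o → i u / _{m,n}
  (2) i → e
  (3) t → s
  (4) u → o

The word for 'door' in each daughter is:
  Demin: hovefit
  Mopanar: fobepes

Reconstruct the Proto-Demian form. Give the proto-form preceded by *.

*fobepit

Position 6: Demin has i, Mopanar has e. Demin preserves i here (none of its changes turn any other segment into i), so the proto-segment is *i.
Position 1: Demin has h, Mopanar has f. Mopanar preserves f here (none of its changes turn any other segment into f), so the proto-segment is *f.
Position 7: Demin has t, Mopanar has s. Demin preserves t here (none of its changes turn any other segment into t), so the proto-segment is *t.
Verify the candidate proto-form against each daughter:
Demin: *fobepit > hobepit > hovefit  (by unconditioned shift, intervocalic lenition)
Mopanar: *fobepit
  fobepit (rule 1 does not apply)
  fobepit → fobepet   [vowel merger]
  fobepet → fobepes   [unconditioned shift]
  fobepes (rule 4 does not apply)
  giving Mopanar fobepes.
*fobepit is the unique common source.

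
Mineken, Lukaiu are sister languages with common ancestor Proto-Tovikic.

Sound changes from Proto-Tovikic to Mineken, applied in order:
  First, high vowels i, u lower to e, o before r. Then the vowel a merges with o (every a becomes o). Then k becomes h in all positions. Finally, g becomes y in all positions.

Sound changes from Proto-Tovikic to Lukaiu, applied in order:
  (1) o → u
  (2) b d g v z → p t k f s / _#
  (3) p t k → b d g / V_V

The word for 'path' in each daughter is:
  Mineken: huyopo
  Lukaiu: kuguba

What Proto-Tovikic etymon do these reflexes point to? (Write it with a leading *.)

*kugopa

Position 6: Mineken has o, Lukaiu has a. Lukaiu preserves a here (none of its changes turn any other segment into a), so the proto-segment is *a.
Position 5: Mineken has p, Lukaiu has b. Mineken preserves p here (none of its changes turn any other segment into p), so the proto-segment is *p.
Position 4: Mineken has o, Lukaiu has u. Taking the neighbouring segments as reconstructed: Mineken o could go back to *a or *o; Lukaiu u could go back to *o or *u — the one source consistent with every daughter is *o.
Continuing position by position gives *kugopa; check it forward:
Mineken: *kugopa
  kugopa (rule 1 does not apply)
  kugopa → kugopo   [vowel merger]
  kugopo → hugopo   [unconditioned shift]
  hugopo → huyopo   [unconditioned shift]
  giving Mineken huyopo.
Lukaiu: *kugopa
  kugopa → kugupa   [vowel merger]
  kugupa (rule 2 does not apply)
  kugupa → kuguba   [intervocalic voicing]
  giving Lukaiu kuguba.
*kugopa is the unique common source.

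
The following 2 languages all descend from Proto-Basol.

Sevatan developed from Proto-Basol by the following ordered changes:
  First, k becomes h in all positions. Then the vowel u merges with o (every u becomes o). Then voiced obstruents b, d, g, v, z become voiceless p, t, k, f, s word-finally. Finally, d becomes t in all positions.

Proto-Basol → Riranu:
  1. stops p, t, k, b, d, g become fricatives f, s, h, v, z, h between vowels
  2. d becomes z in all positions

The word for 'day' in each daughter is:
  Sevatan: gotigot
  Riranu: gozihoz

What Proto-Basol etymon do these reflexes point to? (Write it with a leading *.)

*godigod

Position 5: Sevatan has g, Riranu has h. Sevatan preserves g here (none of its changes turn any other segment into g), so the proto-segment is *g.
Position 3: Sevatan has t, Riranu has z. Taking the neighbouring segments as reconstructed: Sevatan t could go back to *t or *d; Riranu z could go back to *d or *z — the one source consistent with every daughter is *d.
Verify the candidate proto-form against each daughter:
Sevatan: start from *godigod.
  rule 1: no change — godigod
  rule 2: no change — godigod
  rule 3 (final devoicing): godigod → godigot
  rule 4 (unconditioned shift): godigot → gotigot
  ⇒ Sevatan gotigot
Riranu: start from *godigod.
  rule 1 (intervocalic lenition): godigod → gozihod
  rule 2 (unconditioned shift): gozihod → gozihoz
  ⇒ Riranu gozihoz
No other proto-form is consistent with every reflex, so the reconstruction is *godigod.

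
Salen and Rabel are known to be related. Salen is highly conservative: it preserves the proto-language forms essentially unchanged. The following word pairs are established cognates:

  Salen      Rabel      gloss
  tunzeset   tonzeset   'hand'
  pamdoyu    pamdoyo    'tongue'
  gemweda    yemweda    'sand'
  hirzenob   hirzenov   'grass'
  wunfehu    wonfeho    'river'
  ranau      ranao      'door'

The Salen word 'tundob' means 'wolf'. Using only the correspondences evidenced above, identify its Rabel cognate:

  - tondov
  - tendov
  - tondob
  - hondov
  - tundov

tondov

tunzeset ~ tonzeset, wunfehu ~ wonfeho — Salen u corresponds to Rabel o after a consonant, before a nasal.
hirzenob ~ hirzenov — Salen b corresponds to Rabel v word-finally.
Applying these to Salen 'tundob':
  tundob → tondob   (u→o after a consonant, before a nasal)
  tondob → tondov   (b→v word-finally)
So the Rabel cognate is 'tondov'.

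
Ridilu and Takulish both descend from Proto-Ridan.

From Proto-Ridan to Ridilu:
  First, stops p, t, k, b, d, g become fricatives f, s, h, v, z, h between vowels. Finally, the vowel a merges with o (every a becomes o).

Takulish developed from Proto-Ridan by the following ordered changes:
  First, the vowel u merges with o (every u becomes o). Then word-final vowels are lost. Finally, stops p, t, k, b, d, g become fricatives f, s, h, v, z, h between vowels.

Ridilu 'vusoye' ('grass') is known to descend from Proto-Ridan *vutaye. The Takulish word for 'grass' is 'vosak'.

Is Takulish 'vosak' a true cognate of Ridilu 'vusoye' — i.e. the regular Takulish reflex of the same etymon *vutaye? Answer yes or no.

Derive the expected Takulish reflex of *vutaye:
Takulish: *vutaye > votaye > votay > vosay  (by vowel merger, apocope, intervocalic lenition)
The regular Takulish reflex would be 'vosay', but the attested form is 'vosak'. The correspondence is irregular, so they are not cognates (the Takulish form has a different source).

no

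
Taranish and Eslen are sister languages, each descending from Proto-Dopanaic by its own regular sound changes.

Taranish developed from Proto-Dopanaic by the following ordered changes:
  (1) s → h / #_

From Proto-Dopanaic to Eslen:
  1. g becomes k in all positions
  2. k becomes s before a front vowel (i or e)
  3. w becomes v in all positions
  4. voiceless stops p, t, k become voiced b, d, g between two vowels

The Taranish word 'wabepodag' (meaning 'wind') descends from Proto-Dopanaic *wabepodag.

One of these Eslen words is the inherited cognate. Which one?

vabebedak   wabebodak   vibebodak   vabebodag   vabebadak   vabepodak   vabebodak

Eslen: start from *wabepodag.
  rule 1 (unconditioned shift): wabepodag → wabepodak
  rule 2: no change — wabepodak
  rule 3 (unconditioned shift): wabepodak → vabepodak
  rule 4 (intervocalic voicing): vabepodak → vabebodak
  ⇒ Eslen vabebodak

vabebodak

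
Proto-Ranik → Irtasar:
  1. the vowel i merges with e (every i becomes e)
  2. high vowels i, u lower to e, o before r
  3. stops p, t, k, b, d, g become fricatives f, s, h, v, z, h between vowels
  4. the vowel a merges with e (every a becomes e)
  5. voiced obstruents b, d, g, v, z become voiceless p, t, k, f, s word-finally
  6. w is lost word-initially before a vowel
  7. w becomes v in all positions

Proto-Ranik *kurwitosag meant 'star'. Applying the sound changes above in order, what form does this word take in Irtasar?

korvesosek

Irtasar: *kurwitosag > kurwetosag > korwetosag > korwesosag > korwesoseg > korwesosek > korvesosek  (by vowel merger, pre-rhotic lowering, intervocalic lenition, vowel merger, final devoicing, unconditioned shift)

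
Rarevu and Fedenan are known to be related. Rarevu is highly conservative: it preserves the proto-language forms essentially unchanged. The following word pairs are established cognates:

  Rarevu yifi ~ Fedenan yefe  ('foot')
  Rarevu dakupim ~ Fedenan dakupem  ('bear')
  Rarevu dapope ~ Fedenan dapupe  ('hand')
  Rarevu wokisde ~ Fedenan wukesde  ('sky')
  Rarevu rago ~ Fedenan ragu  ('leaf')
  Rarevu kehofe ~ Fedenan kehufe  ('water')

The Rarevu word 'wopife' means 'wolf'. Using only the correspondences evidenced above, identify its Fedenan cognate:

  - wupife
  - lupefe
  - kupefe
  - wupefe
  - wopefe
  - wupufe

wupefe

dapope ~ dapupe — Rarevu o corresponds to Fedenan u after a consonant, before a labial obstruent.
yifi ~ yefe — Rarevu i corresponds to Fedenan e after a consonant, before a labial obstruent.
Applying these to Rarevu 'wopife':
  wopife → wupife   (o→u after a consonant, before a labial obstruent)
  wupife → wupefe   (i→e after a consonant, before a labial obstruent)
So the Fedenan cognate is 'wupefe'.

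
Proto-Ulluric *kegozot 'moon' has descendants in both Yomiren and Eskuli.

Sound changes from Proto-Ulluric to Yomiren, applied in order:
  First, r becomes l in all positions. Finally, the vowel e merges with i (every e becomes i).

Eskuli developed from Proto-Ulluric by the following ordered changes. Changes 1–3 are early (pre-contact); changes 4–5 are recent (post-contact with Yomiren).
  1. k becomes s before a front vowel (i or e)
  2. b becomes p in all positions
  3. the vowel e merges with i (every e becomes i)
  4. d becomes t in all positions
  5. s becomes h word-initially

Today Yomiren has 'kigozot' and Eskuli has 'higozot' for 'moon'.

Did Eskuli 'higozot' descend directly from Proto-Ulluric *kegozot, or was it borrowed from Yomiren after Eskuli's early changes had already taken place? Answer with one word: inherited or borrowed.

inherited

If inherited, *kegozot would pass through all of Eskuli's changes:
Eskuli: start from *kegozot.
  rule 1 (palatalisation): kegozot → segozot
  rule 2: no change — segozot
  rule 3 (vowel merger): segozot → sigozot
  rule 4: no change — sigozot
  rule 5 (debuccalisation): sigozot → higozot
  ⇒ Eskuli higozot
If borrowed from Yomiren 'kigozot' after the early changes, it would undergo only the recent ones:
  rule 4 (unconditioned shift): no change (kigozot)
  rule 5 (debuccalisation): no change (kigozot)
  ⇒ as a loan: kigozot
Eskuli 'higozot' matches the inherited outcome exactly, so it is an inherited cognate, not a loan.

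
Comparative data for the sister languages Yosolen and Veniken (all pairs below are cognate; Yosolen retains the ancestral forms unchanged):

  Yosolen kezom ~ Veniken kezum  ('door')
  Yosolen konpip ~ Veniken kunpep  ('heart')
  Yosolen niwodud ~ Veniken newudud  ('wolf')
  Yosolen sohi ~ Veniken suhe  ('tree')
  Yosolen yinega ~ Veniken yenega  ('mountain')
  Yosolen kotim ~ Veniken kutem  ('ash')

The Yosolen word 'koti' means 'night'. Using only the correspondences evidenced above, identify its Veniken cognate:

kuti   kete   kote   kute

kute

niwodud ~ newudud, sohi ~ suhe — Yosolen o corresponds to Veniken u after a consonant, before a consonant other than r, m, n, p, b, f, v.
sohi ~ suhe — Yosolen i corresponds to Veniken e word-finally.
Applying these to Yosolen 'koti':
  koti → kuti   (o→u after a consonant, before a consonant other than r, m, n, p, b, f, v)
  kuti → kute   (i→e word-finally)
So the Veniken cognate is 'kute'.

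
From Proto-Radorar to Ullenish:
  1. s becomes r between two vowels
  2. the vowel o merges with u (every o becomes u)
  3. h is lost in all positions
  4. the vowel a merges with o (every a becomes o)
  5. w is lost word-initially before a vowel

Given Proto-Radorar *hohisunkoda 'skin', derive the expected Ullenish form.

Ullenish: start from *hohisunkoda.
  rule 1 (rhotacism): hohisunkoda → hohirunkoda
  rule 2 (vowel merger): hohirunkoda → huhirunkuda
  rule 3 (h-loss): huhirunkuda → uirunkuda
  rule 4 (vowel merger): uirunkuda → uirunkudo
  rule 5: no change — uirunkudo
  ⇒ Ullenish uirunkudo

uirunkudo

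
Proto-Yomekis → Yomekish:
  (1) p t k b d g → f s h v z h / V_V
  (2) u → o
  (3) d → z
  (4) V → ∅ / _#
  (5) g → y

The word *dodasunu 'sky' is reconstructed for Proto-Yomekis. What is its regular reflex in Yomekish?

Yomekish: *dodasunu > dozasunu > dozasono > zozasono > zozason  (by intervocalic lenition, vowel merger, unconditioned shift, apocope)

zozason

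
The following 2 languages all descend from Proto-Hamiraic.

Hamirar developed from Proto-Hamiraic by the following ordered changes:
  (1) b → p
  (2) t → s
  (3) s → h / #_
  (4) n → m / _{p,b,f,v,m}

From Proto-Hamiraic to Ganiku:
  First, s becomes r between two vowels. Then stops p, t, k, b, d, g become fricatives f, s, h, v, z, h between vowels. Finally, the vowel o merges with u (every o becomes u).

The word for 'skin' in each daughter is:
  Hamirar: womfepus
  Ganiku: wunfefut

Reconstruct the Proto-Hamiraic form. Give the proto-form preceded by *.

*wonfeput

Position 3: Hamirar has m, Ganiku has n. Ganiku preserves n here (none of its changes turn any other segment into n), so the proto-segment is *n.
Position 8: Hamirar has s, Ganiku has t. Ganiku preserves t here (none of its changes turn any other segment into t), so the proto-segment is *t.
Position 2: Hamirar has o, Ganiku has u. Hamirar preserves o here (none of its changes turn any other segment into o), so the proto-segment is *o.
This points to *wonfeput. Verify forward in each daughter:
Hamirar: start from *wonfeput.
  rule 1: no change — wonfeput
  rule 2 (unconditioned shift): wonfeput → wonfepus
  rule 3: no change — wonfepus
  rule 4 (nasal place assimilation): wonfepus → womfepus
  ⇒ Hamirar womfepus
Ganiku: *wonfeput
  wonfeput (rule 1 does not apply)
  wonfeput → wonfefut   [intervocalic lenition]
  wonfefut → wunfefut   [vowel merger]
  giving Ganiku wunfefut.
No other proto-form is consistent with every reflex, so the reconstruction is *wonfeput.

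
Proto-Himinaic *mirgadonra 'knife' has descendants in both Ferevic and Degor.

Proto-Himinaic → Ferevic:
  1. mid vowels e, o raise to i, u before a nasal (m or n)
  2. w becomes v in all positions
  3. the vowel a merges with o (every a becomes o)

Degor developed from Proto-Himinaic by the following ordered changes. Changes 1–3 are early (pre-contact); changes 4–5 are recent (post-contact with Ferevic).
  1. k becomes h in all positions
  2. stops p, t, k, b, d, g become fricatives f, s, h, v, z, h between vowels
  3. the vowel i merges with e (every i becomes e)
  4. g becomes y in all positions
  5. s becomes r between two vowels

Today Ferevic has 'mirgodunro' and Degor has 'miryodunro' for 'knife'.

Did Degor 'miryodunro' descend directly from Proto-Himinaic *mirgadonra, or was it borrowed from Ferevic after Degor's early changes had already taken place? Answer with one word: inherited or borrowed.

If inherited, *mirgadonra would pass through all of Degor's changes:
Degor: *mirgadonra
  mirgadonra (rule 1 does not apply)
  mirgadonra → mirgazonra   [intervocalic lenition]
  mirgazonra → mergazonra   [vowel merger]
  mergazonra → meryazonra   [unconditioned shift]
  meryazonra (rule 5 does not apply)
  giving Degor meryazonra.
If borrowed from Ferevic 'mirgodunro' after the early changes, it would undergo only the recent ones:
  rule 4 (unconditioned shift): mirgodunro → miryodunro
  rule 5 (rhotacism): no change (miryodunro)
  ⇒ as a loan: miryodunro
Degor 'miryodunro' matches the loan outcome 'miryodunro', not the inherited 'meryazonra' — it skipped the early Degor changes, so it was borrowed from Ferevic.

borrowed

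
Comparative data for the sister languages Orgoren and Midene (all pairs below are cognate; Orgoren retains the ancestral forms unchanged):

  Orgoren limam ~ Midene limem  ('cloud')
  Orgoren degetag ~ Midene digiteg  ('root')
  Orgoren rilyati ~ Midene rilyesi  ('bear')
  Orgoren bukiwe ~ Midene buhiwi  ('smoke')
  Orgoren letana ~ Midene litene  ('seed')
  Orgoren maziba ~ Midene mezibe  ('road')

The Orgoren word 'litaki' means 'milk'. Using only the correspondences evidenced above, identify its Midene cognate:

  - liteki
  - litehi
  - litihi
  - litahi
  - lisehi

degetag ~ digiteg, rilyati ~ rilyesi — Orgoren a corresponds to Midene e after a consonant, before a consonant other than r, m, n, p, b, f, v.
bukiwe ~ buhiwi — Orgoren k corresponds to Midene h between vowels (before a front vowel).
Applying these to Orgoren 'litaki':
  litaki → liteki   (a→e after a consonant, before a consonant other than r, m, n, p, b, f, v)
  liteki → litehi   (k→h between vowels (before a front vowel))
So the Midene cognate is 'litehi'.

litehi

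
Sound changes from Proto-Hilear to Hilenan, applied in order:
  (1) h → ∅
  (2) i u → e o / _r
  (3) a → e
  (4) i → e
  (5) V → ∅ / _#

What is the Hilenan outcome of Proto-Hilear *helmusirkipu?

elmuserkep

Hilenan: *helmusirkipu > elmusirkipu > elmuserkipu > elmuserkepu > elmuserkep  (by h-loss, pre-rhotic lowering, vowel merger, apocope)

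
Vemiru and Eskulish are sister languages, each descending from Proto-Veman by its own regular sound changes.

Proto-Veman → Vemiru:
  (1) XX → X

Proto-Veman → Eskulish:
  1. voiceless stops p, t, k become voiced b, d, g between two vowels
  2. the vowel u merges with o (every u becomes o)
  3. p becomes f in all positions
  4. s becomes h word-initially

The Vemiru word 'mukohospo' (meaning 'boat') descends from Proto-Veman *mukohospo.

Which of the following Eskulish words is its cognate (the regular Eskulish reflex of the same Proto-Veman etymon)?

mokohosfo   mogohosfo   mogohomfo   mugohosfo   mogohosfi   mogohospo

Eskulish: *mukohospo > mugohospo > mogohospo > mogohosfo  (by intervocalic voicing, vowel merger, unconditioned shift)
Only 'mogohosfo' matches the regular Eskulish development of *mukohospo.

mogohosfo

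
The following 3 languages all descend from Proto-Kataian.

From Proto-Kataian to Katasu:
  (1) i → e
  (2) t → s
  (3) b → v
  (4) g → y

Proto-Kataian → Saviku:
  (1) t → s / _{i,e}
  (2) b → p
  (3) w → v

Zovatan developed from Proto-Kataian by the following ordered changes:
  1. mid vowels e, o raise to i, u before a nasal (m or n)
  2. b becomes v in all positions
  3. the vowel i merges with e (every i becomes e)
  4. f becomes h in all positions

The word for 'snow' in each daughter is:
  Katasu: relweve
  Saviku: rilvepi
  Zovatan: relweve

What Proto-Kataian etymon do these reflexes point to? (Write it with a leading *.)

*rilwebi

Position 2: Katasu has e, Saviku has i, Zovatan has e. Saviku preserves i here (none of its changes turn any other segment into i), so the proto-segment is *i.
Position 6: Katasu has v, Saviku has p, Zovatan has v. Taking the neighbouring segments as reconstructed: Katasu v could go back to *b or *v; Saviku p could go back to *p or *b; Zovatan v could go back to *b or *v — the one source consistent with every daughter is *b.
Position 7: Katasu has e, Saviku has i, Zovatan has e. Saviku preserves i here (none of its changes turn any other segment into i), so the proto-segment is *i.
Continuing position by position gives *rilwebi; check it forward:
Katasu: *rilwebi
  rilwebi → relwebe   [vowel merger]
  relwebe (rule 2 does not apply)
  relwebe → relweve   [unconditioned shift]
  relweve (rule 4 does not apply)
  giving Katasu relweve.
Saviku: start from *rilwebi.
  rule 1: no change — rilwebi
  rule 2 (unconditioned shift): rilwebi → rilwepi
  rule 3 (unconditioned shift): rilwepi → rilvepi
  ⇒ Saviku rilvepi
Zovatan: *rilwebi > rilwevi > relweve  (by unconditioned shift, vowel merger)
No other proto-form is consistent with every reflex, so the reconstruction is *rilwebi.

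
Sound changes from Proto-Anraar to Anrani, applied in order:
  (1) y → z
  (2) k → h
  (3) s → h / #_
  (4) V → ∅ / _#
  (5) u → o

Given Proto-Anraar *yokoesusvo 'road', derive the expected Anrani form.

Anrani: *yokoesusvo
  yokoesusvo → zokoesusvo   [unconditioned shift]
  zokoesusvo → zohoesusvo   [unconditioned shift]
  zohoesusvo (rule 3 does not apply)
  zohoesusvo → zohoesusv   [apocope]
  zohoesusv → zohoesosv   [vowel merger]
  giving Anrani zohoesosv.

zohoesosv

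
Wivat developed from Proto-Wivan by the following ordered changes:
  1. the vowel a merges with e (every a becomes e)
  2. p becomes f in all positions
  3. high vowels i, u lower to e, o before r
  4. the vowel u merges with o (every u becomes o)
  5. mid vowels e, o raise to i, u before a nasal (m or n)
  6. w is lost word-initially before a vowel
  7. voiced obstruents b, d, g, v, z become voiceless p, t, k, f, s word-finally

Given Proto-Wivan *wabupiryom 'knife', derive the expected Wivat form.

Wivat: start from *wabupiryom.
  rule 1 (vowel merger): wabupiryom → webupiryom
  rule 2 (unconditioned shift): webupiryom → webufiryom
  rule 3 (pre-rhotic lowering): webufiryom → webuferyom
  rule 4 (vowel merger): webuferyom → weboferyom
  rule 5 (pre-nasal raising): weboferyom → weboferyum
  rule 6 (glide loss): weboferyum → eboferyum
  rule 7: no change — eboferyum
  ⇒ Wivat eboferyum

eboferyum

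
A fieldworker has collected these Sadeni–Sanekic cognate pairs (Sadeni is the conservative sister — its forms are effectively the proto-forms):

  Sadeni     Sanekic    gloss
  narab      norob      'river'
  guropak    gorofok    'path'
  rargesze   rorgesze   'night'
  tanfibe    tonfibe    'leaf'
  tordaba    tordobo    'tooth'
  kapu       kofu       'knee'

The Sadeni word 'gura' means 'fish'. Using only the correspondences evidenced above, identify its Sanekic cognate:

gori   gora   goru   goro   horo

guropak ~ gorofok — Sadeni u corresponds to Sanekic o after a consonant, before r.
tordaba ~ tordobo — Sadeni a corresponds to Sanekic o word-finally.
Applying these to Sadeni 'gura':
  gura → gora   (u→o after a consonant, before r)
  gora → goro   (a→o word-finally)
So the Sanekic cognate is 'goro'.

goro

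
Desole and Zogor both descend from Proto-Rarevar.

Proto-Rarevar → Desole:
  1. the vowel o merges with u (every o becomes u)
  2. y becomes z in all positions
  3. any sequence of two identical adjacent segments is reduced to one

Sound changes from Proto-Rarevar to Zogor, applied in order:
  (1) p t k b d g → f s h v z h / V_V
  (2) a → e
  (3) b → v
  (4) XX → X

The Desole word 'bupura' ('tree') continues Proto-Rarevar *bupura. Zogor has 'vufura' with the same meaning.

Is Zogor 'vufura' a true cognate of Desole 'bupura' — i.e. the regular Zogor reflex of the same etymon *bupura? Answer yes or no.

no

Derive the expected Zogor reflex of *bupura:
Zogor: start from *bupura.
  rule 1 (intervocalic lenition): bupura → bufura
  rule 2 (vowel merger): bufura → bufure
  rule 3 (unconditioned shift): bufure → vufure
  rule 4: no change — vufure
  ⇒ Zogor vufure
The regular Zogor reflex would be 'vufure', but the attested form is 'vufura'. The correspondence is irregular, so they are not cognates (the Zogor form has a different source).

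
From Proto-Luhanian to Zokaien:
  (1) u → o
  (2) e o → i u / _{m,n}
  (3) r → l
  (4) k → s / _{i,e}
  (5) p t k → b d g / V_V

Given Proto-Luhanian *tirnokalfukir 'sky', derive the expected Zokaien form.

Zokaien: start from *tirnokalfukir.
  rule 1 (vowel merger): tirnokalfukir → tirnokalfokir
  rule 2: no change — tirnokalfokir
  rule 3 (unconditioned shift): tirnokalfokir → tilnokalfokil
  rule 4 (palatalisation): tilnokalfokil → tilnokalfosil
  rule 5 (intervocalic voicing): tilnokalfosil → tilnogalfosil
  ⇒ Zokaien tilnogalfosil

tilnogalfosil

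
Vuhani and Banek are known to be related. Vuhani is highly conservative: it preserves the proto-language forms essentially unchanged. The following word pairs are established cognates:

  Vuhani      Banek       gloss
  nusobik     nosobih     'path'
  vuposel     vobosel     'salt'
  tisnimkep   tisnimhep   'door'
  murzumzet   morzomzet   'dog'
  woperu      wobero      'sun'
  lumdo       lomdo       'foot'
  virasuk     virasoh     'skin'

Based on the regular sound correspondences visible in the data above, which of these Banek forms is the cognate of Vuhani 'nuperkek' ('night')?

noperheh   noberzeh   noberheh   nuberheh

noberheh

vuposel ~ vobosel — Vuhani u corresponds to Banek o after a consonant, before a labial obstruent.
woperu ~ wobero — Vuhani p corresponds to Banek b between vowels (before a front vowel).
tisnimkep ~ tisnimhep — Vuhani k corresponds to Banek h after a consonant, before a front vowel.
nusobik ~ nosobih, virasuk ~ virasoh — Vuhani k corresponds to Banek h word-finally.
Applying these to Vuhani 'nuperkek':
  nuperkek → noperkek   (u→o after a consonant, before a labial obstruent)
  noperkek → noberkek   (p→b between vowels (before a front vowel))
  noberkek → noberhek   (k→h after a consonant, before a front vowel)
  noberhek → noberheh   (k→h word-finally)
So the Banek cognate is 'noberheh'.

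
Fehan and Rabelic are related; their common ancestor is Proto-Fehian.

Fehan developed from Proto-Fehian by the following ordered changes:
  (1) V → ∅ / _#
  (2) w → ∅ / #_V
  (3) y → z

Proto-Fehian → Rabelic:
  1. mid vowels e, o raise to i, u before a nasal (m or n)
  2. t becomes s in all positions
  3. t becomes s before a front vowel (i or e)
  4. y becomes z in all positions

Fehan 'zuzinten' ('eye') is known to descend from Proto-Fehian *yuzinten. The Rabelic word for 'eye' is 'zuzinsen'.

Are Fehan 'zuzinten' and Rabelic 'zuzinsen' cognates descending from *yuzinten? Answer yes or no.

Derive the expected Rabelic reflex of *yuzinten:
Rabelic: *yuzinten
  yuzinten → yuzintin   [pre-nasal raising]
  yuzintin → yuzinsin   [unconditioned shift]
  yuzinsin (rule 3 does not apply)
  yuzinsin → zuzinsin   [unconditioned shift]
  giving Rabelic zuzinsin.
The regular Rabelic reflex would be 'zuzinsin', but the attested form is 'zuzinsen'. The correspondence is irregular, so they are not cognates (the Rabelic form has a different source).

no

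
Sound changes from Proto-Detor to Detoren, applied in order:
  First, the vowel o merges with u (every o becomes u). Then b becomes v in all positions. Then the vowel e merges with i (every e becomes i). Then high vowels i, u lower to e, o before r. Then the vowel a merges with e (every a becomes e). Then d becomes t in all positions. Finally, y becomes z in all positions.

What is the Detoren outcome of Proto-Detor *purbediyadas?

porvitizetes

Detoren: *purbediyadas > purvediyadas > purvidiyadas > porvidiyadas > porvidiyedes > porvitiyetes > porvitizetes  (by unconditioned shift, vowel merger, pre-rhotic lowering, vowel merger, unconditioned shift, unconditioned shift)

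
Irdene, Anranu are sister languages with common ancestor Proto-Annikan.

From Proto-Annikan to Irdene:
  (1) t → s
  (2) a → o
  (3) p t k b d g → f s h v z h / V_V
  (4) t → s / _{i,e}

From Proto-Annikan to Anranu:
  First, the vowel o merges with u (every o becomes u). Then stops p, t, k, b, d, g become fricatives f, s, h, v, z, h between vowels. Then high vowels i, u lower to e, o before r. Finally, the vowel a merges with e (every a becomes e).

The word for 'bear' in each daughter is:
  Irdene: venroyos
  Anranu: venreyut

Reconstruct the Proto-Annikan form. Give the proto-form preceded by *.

Position 5: Irdene has o, Anranu has e. Taking the neighbouring segments as reconstructed: Irdene o could go back to *a or *o; Anranu e could go back to *a or *e — the one source consistent with every daughter is *a.
Position 8: Irdene has s, Anranu has t. Anranu preserves t here (none of its changes turn any other segment into t), so the proto-segment is *t.
Verify the candidate proto-form against each daughter:
Irdene: *venrayot > venrayos > venroyos  (by unconditioned shift, vowel merger)
Anranu: *venrayot > venrayut > venreyut  (by vowel merger, vowel merger)
*venrayot is the unique common source.

*venrayot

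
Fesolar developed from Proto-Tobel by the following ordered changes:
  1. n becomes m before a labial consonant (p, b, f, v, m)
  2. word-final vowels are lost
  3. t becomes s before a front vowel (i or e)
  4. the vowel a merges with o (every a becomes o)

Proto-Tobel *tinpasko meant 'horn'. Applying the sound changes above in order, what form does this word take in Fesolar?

simposk

Fesolar: start from *tinpasko.
  rule 1 (nasal place assimilation): tinpasko → timpasko
  rule 2 (apocope): timpasko → timpask
  rule 3 (palatalisation): timpask → simpask
  rule 4 (vowel merger): simpask → simposk
  ⇒ Fesolar simposk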